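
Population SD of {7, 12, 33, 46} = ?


Mean = 24.5000
Variance = 249.2500
SD = sqrt(249.2500) = 15.7877

SD = 15.7877


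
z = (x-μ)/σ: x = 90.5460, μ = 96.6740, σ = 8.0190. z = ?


z = (90.5460 - 96.6740)/8.0190
= -6.1280/8.0190
= -0.7642

z = -0.7642


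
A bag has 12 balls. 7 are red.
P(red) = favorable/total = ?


P = 7/12 = 0.5833

P = 0.5833


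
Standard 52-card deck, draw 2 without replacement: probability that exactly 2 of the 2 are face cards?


Hypergeometric: P(X=2) = C(12,2)·C(40,0) / C(52,2)
= 66 × 1 / 1326
= 66/1326 = 0.0498

P = 0.0498


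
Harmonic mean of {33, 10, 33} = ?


Sum of reciprocals = 1/33 + 1/10 + 1/33 = 0.160606
HM = 3/0.160606 = 18.6792

HM = 18.6792


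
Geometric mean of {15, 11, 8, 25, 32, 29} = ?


Product = 15 × 11 × 8 × 25 × 32 × 29 = 30624000
GM = 30624000^(1/6) = 17.6879

GM = 17.6879


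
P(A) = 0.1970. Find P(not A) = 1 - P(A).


P(not A) = 1 - 0.1970 = 0.8030

P(not A) = 0.8030


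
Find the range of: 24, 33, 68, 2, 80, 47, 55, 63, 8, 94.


Max = 94, Min = 2
Range = 94 - 2 = 92

Range = 92


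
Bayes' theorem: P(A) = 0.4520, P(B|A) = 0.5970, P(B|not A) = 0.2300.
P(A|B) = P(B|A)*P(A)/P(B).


P(B) = P(B|A)*P(A) + P(B|A')*P(A')
= 0.5970*0.4520 + 0.2300*0.5480
= 0.269844 + 0.126040 = 0.395884
P(A|B) = 0.269844/0.395884 = 0.6816

P(A|B) = 0.6816


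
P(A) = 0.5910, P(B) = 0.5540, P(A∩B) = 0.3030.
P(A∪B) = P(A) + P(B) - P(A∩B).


P(A∪B) = 0.5910 + 0.5540 - 0.3030
= 1.1450 - 0.3030
= 0.8420

P(A∪B) = 0.8420


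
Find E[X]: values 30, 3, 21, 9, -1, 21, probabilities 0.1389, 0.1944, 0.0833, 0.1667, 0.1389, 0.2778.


E[X] = 30*0.1389 + 3*0.1944 + 21*0.0833 + 9*0.1667 - 1*0.1389 + 21*0.2778
= 4.1670 + 0.5832 + 1.7493 + 1.5003 - 0.1389 + 5.8338
= 13.6947

E[X] = 13.6947


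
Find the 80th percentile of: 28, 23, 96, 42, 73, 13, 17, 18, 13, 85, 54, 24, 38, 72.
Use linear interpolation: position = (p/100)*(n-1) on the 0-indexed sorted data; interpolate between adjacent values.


Sorted: 13, 13, 17, 18, 23, 24, 28, 38, 42, 54, 72, 73, 85, 96
n = 14
Index = 80/100 * 13 = 10.4000
Lower = data[10] = 72, Upper = data[11] = 73
P80 = 72 + 0.4000*(1) = 72.4000

P80 = 72.4000


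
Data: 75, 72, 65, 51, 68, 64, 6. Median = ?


Sorted: 6, 51, 64, 65, 68, 72, 75
n = 7 (odd)
Middle value = 65

Median = 65


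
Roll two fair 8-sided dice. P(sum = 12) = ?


Total outcomes = 8×8 = 64
Favorable (sum = 12): 5
P = 5/64 = 0.0781

P = 0.0781


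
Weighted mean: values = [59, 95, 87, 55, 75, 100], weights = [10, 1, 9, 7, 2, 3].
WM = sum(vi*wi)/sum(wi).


Numerator = 59*10 + 95*1 + 87*9 + 55*7 + 75*2 + 100*3 = 2303
Denominator = 10 + 1 + 9 + 7 + 2 + 3 = 32
WM = 2303/32 = 71.9688

WM = 71.9688


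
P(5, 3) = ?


P(5,3) = 5!/2!
= 120/2
= 60

P(5,3) = 60


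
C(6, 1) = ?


C(6,1) = 6!/(1! × 5!)
= 720/(1 × 120)
= 6

C(6,1) = 6


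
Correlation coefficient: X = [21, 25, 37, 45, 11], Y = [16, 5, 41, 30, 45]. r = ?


Mean X = 27.8000, Mean Y = 27.4000
SD X = 11.973304, SD Y = 15.054567
Cov = 2.880000
r = 2.880000/(11.973304*15.054567) = 0.0160

r = 0.0160


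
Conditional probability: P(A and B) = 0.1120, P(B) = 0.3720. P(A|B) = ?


P(A|B) = 0.1120/0.3720 = 0.3011

P(A|B) = 0.3011


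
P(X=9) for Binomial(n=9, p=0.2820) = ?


C(9,9) = 1
p^9 = 1.127826e-05
(1-p)^0 = 1.000000
P = 1 * 1.127826e-05 * 1.000000 = 1.1278e-05

P(X=9) = 1.1278e-05


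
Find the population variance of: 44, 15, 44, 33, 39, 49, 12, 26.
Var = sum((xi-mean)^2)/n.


Mean = 32.7500
Squared deviations: 126.5625, 315.0625, 126.5625, 0.0625, 39.0625, 264.0625, 430.5625, 45.5625
Sum = 1347.5000
Variance = 1347.5000/8 = 168.4375

Variance = 168.4375


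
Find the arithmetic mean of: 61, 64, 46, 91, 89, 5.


Sum = 61 + 64 + 46 + 91 + 89 + 5 = 356
n = 6
Mean = 356/6 = 59.3333

Mean = 59.3333


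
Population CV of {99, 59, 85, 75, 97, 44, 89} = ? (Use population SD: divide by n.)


Mean = 78.2857
SD = 18.8885
CV = (18.8885/78.2857)*100 = 24.1276%

CV = 24.1276%


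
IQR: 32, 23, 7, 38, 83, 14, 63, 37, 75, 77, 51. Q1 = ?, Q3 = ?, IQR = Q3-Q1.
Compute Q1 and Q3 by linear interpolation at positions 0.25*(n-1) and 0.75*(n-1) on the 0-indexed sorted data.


Sorted: 7, 14, 23, 32, 37, 38, 51, 63, 75, 77, 83
Q1 (25th %ile) = 27.5000
Q3 (75th %ile) = 69.0000
IQR = 69.0000 - 27.5000 = 41.5000

IQR = 41.5000


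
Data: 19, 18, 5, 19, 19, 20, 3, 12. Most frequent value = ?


Frequencies: 3:1, 5:1, 12:1, 18:1, 19:3, 20:1
Max frequency = 3
Mode = 19

Mode = 19


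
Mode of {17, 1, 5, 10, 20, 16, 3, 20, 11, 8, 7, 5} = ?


Frequencies: 1:1, 3:1, 5:2, 7:1, 8:1, 10:1, 11:1, 16:1, 17:1, 20:2
Max frequency = 2
Mode = 5, 20

Mode = 5, 20


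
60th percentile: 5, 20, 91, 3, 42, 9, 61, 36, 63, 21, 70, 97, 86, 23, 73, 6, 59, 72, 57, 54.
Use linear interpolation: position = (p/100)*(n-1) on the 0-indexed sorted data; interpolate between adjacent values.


Sorted: 3, 5, 6, 9, 20, 21, 23, 36, 42, 54, 57, 59, 61, 63, 70, 72, 73, 86, 91, 97
n = 20
Index = 60/100 * 19 = 11.4000
Lower = data[11] = 59, Upper = data[12] = 61
P60 = 59 + 0.4000*(2) = 59.8000

P60 = 59.8000


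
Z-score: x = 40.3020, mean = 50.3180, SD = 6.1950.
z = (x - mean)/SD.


z = (40.3020 - 50.3180)/6.1950
= -10.0160/6.1950
= -1.6168

z = -1.6168


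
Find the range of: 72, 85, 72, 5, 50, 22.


Max = 85, Min = 5
Range = 85 - 5 = 80

Range = 80


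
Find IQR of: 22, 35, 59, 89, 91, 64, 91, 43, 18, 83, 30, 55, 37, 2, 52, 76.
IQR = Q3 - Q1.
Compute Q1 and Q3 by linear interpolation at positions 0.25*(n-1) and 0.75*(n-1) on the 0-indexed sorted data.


Sorted: 2, 18, 22, 30, 35, 37, 43, 52, 55, 59, 64, 76, 83, 89, 91, 91
Q1 (25th %ile) = 33.7500
Q3 (75th %ile) = 77.7500
IQR = 77.7500 - 33.7500 = 44.0000

IQR = 44.0000


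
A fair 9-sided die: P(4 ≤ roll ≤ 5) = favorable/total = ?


Favorable outcomes (4 ≤ roll ≤ 5): 2
Total outcomes = 9
P = 2/9 = 0.2222

P = 0.2222


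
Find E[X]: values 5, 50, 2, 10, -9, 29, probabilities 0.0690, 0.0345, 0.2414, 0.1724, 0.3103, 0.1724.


E[X] = 5*0.0690 + 50*0.0345 + 2*0.2414 + 10*0.1724 - 9*0.3103 + 29*0.1724
= 0.3450 + 1.7250 + 0.4828 + 1.7240 - 2.7927 + 4.9996
= 6.4837

E[X] = 6.4837


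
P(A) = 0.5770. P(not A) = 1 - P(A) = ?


P(not A) = 1 - 0.5770 = 0.4230

P(not A) = 0.4230


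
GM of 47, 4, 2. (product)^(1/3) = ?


Product = 47 × 4 × 2 = 376
GM = 376^(1/3) = 7.2177

GM = 7.2177


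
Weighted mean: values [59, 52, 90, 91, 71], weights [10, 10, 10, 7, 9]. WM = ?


Numerator = 59*10 + 52*10 + 90*10 + 91*7 + 71*9 = 3286
Denominator = 10 + 10 + 10 + 7 + 9 = 46
WM = 3286/46 = 71.4348

WM = 71.4348


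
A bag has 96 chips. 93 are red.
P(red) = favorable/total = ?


P = 93/96 = 0.9688

P = 0.9688


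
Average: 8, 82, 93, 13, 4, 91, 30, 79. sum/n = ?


Sum = 8 + 82 + 93 + 13 + 4 + 91 + 30 + 79 = 400
n = 8
Mean = 400/8 = 50.0000

Mean = 50.0000


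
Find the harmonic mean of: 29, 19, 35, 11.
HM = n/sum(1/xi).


Sum of reciprocals = 1/29 + 1/19 + 1/35 + 1/11 = 0.206595
HM = 4/0.206595 = 19.3616

HM = 19.3616


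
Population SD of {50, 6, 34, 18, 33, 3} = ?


Mean = 24.0000
Variance = 276.3333
SD = sqrt(276.3333) = 16.6233

SD = 16.6233


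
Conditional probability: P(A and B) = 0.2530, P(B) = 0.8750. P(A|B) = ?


P(A|B) = 0.2530/0.8750 = 0.2891

P(A|B) = 0.2891


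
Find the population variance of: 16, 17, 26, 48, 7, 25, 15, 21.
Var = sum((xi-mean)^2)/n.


Mean = 21.8750
Squared deviations: 34.5156, 23.7656, 17.0156, 682.5156, 221.2656, 9.7656, 47.2656, 0.7656
Sum = 1036.8750
Variance = 1036.8750/8 = 129.6094

Variance = 129.6094


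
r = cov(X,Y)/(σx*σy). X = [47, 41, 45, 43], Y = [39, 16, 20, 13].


Mean X = 44.0000, Mean Y = 22.0000
SD X = 2.236068, SD Y = 10.124228
Cov = 19.000000
r = 19.000000/(2.236068*10.124228) = 0.8393

r = 0.8393


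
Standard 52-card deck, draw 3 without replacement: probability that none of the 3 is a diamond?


P(no diamonds) = (39/52) × (38/51) × (37/50)
= 0.4135

P = 0.4135


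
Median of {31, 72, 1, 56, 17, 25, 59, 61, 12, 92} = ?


Sorted: 1, 12, 17, 25, 31, 56, 59, 61, 72, 92
n = 10 (even)
Middle values: 31 and 56
Median = (31+56)/2 = 43.5000

Median = 43.5000


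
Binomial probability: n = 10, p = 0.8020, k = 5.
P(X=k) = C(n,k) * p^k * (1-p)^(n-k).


C(10,5) = 252
p^5 = 0.331797
(1-p)^5 = 0.000304
P = 252 * 0.331797 * 0.000304 = 0.0254

P(X=5) = 0.0254


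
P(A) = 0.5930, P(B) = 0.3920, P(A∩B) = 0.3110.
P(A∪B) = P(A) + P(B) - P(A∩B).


P(A∪B) = 0.5930 + 0.3920 - 0.3110
= 0.9850 - 0.3110
= 0.6740

P(A∪B) = 0.6740


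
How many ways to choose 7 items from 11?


C(11,7) = 11!/(7! × 4!)
= 39916800/(5040 × 24)
= 330

C(11,7) = 330


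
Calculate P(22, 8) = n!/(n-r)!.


P(22,8) = 22!/14!
= 1124000727777607680000/87178291200
= 12893126400

P(22,8) = 12893126400


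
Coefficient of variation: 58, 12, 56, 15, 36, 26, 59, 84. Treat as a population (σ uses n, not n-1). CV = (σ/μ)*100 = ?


Mean = 43.2500
SD = 23.4880
CV = (23.4880/43.2500)*100 = 54.3076%

CV = 54.3076%


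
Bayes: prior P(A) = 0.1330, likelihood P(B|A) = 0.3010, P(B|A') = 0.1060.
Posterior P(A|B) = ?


P(B) = P(B|A)*P(A) + P(B|A')*P(A')
= 0.3010*0.1330 + 0.1060*0.8670
= 0.040033 + 0.091902 = 0.131935
P(A|B) = 0.040033/0.131935 = 0.3034

P(A|B) = 0.3034


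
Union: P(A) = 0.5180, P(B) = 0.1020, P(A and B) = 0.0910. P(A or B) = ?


P(A∪B) = 0.5180 + 0.1020 - 0.0910
= 0.6200 - 0.0910
= 0.5290

P(A∪B) = 0.5290


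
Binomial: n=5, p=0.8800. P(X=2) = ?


C(5,2) = 10
p^2 = 0.774400
(1-p)^3 = 0.001728
P = 10 * 0.774400 * 0.001728 = 0.0134

P(X=2) = 0.0134


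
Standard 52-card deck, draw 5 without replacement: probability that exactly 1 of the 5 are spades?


Hypergeometric: P(X=1) = C(13,1)·C(39,4) / C(52,5)
= 13 × 82251 / 2598960
= 1069263/2598960 = 0.4114

P = 0.4114


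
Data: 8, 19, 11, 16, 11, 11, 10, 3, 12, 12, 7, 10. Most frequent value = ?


Frequencies: 3:1, 7:1, 8:1, 10:2, 11:3, 12:2, 16:1, 19:1
Max frequency = 3
Mode = 11

Mode = 11


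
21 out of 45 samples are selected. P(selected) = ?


P = 21/45 = 0.4667

P = 0.4667


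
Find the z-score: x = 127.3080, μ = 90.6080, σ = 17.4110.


z = (127.3080 - 90.6080)/17.4110
= 36.7000/17.4110
= 2.1079

z = 2.1079


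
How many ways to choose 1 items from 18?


C(18,1) = 18!/(1! × 17!)
= 6402373705728000/(1 × 355687428096000)
= 18

C(18,1) = 18


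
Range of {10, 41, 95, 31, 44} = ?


Max = 95, Min = 10
Range = 95 - 10 = 85

Range = 85


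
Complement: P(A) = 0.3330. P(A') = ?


P(not A) = 1 - 0.3330 = 0.6670

P(not A) = 0.6670


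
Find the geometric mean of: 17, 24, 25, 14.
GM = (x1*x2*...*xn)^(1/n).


Product = 17 × 24 × 25 × 14 = 142800
GM = 142800^(1/4) = 19.4394

GM = 19.4394


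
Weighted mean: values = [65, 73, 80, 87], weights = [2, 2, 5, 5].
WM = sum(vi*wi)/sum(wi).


Numerator = 65*2 + 73*2 + 80*5 + 87*5 = 1111
Denominator = 2 + 2 + 5 + 5 = 14
WM = 1111/14 = 79.3571

WM = 79.3571


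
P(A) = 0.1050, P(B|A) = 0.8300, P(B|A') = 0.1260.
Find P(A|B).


P(B) = P(B|A)*P(A) + P(B|A')*P(A')
= 0.8300*0.1050 + 0.1260*0.8950
= 0.087150 + 0.112770 = 0.199920
P(A|B) = 0.087150/0.199920 = 0.4359

P(A|B) = 0.4359


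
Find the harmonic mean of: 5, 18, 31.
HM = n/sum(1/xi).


Sum of reciprocals = 1/5 + 1/18 + 1/31 = 0.287814
HM = 3/0.287814 = 10.4234

HM = 10.4234


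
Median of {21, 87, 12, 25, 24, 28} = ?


Sorted: 12, 21, 24, 25, 28, 87
n = 6 (even)
Middle values: 24 and 25
Median = (24+25)/2 = 24.5000

Median = 24.5000


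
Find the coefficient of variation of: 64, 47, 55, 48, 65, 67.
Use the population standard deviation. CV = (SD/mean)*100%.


Mean = 57.6667
SD = 8.1172
CV = (8.1172/57.6667)*100 = 14.0761%

CV = 14.0761%


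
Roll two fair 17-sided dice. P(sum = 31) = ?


Total outcomes = 17×17 = 289
Favorable (sum = 31): 4
P = 4/289 = 0.0138

P = 0.0138


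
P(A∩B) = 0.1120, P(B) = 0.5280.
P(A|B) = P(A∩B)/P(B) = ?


P(A|B) = 0.1120/0.5280 = 0.2121

P(A|B) = 0.2121


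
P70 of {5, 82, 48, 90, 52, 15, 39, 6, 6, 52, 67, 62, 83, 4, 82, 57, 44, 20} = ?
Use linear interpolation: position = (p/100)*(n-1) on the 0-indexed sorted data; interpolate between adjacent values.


Sorted: 4, 5, 6, 6, 15, 20, 39, 44, 48, 52, 52, 57, 62, 67, 82, 82, 83, 90
n = 18
Index = 70/100 * 17 = 11.9000
Lower = data[11] = 57, Upper = data[12] = 62
P70 = 57 + 0.9000*(5) = 61.5000

P70 = 61.5000


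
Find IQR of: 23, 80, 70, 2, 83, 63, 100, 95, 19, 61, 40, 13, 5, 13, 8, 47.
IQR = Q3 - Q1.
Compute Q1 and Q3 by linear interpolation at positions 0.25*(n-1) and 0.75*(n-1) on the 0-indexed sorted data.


Sorted: 2, 5, 8, 13, 13, 19, 23, 40, 47, 61, 63, 70, 80, 83, 95, 100
Q1 (25th %ile) = 13.0000
Q3 (75th %ile) = 72.5000
IQR = 72.5000 - 13.0000 = 59.5000

IQR = 59.5000


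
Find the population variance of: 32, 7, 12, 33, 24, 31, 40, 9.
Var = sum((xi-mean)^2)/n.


Mean = 23.5000
Squared deviations: 72.2500, 272.2500, 132.2500, 90.2500, 0.2500, 56.2500, 272.2500, 210.2500
Sum = 1106.0000
Variance = 1106.0000/8 = 138.2500

Variance = 138.2500


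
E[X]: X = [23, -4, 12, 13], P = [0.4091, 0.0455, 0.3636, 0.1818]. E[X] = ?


E[X] = 23*0.4091 - 4*0.0455 + 12*0.3636 + 13*0.1818
= 9.4093 - 0.1820 + 4.3632 + 2.3634
= 15.9539

E[X] = 15.9539


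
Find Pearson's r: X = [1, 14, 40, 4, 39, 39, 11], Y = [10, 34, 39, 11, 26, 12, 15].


Mean X = 21.1429, Mean Y = 21.0000
SD X = 16.243052, SD Y = 11.058287
Cov = 89.857143
r = 89.857143/(16.243052*11.058287) = 0.5003

r = 0.5003


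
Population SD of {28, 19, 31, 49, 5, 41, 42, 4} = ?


Mean = 27.3750
Variance = 249.7344
SD = sqrt(249.7344) = 15.8030

SD = 15.8030


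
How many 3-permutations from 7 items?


P(7,3) = 7!/4!
= 5040/24
= 210

P(7,3) = 210


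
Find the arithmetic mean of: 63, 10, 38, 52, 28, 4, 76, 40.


Sum = 63 + 10 + 38 + 52 + 28 + 4 + 76 + 40 = 311
n = 8
Mean = 311/8 = 38.8750

Mean = 38.8750


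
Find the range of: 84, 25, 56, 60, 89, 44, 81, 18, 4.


Max = 89, Min = 4
Range = 89 - 4 = 85

Range = 85


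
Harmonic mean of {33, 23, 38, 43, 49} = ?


Sum of reciprocals = 1/33 + 1/23 + 1/38 + 1/43 + 1/49 = 0.143761
HM = 5/0.143761 = 34.7799

HM = 34.7799


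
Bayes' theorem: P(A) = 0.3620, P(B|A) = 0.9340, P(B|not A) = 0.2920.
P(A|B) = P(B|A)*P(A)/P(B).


P(B) = P(B|A)*P(A) + P(B|A')*P(A')
= 0.9340*0.3620 + 0.2920*0.6380
= 0.338108 + 0.186296 = 0.524404
P(A|B) = 0.338108/0.524404 = 0.6447

P(A|B) = 0.6447


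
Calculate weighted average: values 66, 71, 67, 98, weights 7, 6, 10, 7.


Numerator = 66*7 + 71*6 + 67*10 + 98*7 = 2244
Denominator = 7 + 6 + 10 + 7 = 30
WM = 2244/30 = 74.8000

WM = 74.8000


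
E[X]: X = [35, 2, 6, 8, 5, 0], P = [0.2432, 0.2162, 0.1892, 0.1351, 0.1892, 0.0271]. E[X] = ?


E[X] = 35*0.2432 + 2*0.2162 + 6*0.1892 + 8*0.1351 + 5*0.1892 + 0*0.0271
= 8.5120 + 0.4324 + 1.1352 + 1.0808 + 0.9460 + 0
= 12.1064

E[X] = 12.1064


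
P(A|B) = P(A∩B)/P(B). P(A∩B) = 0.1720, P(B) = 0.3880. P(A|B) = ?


P(A|B) = 0.1720/0.3880 = 0.4433

P(A|B) = 0.4433


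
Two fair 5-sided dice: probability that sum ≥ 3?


Total outcomes = 5×5 = 25
Favorable (sum ≥ 3): 24
P = 24/25 = 0.9600

P = 0.9600


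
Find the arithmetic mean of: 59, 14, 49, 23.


Sum = 59 + 14 + 49 + 23 = 145
n = 4
Mean = 145/4 = 36.2500

Mean = 36.2500


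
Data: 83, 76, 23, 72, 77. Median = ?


Sorted: 23, 72, 76, 77, 83
n = 5 (odd)
Middle value = 76

Median = 76


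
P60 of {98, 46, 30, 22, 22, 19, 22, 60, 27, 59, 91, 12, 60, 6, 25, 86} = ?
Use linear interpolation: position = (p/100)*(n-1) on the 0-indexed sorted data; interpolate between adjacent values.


Sorted: 6, 12, 19, 22, 22, 22, 25, 27, 30, 46, 59, 60, 60, 86, 91, 98
n = 16
Index = 60/100 * 15 = 9.0000
Lower = data[9] = 46, Upper = data[10] = 59
P60 = 46 + 0*(13) = 46.0000

P60 = 46.0000


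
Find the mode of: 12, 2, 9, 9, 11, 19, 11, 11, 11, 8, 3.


Frequencies: 2:1, 3:1, 8:1, 9:2, 11:4, 12:1, 19:1
Max frequency = 4
Mode = 11

Mode = 11


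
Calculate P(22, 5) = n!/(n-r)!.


P(22,5) = 22!/17!
= 1124000727777607680000/355687428096000
= 3160080

P(22,5) = 3160080


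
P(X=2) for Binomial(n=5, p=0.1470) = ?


C(5,2) = 10
p^2 = 0.021609
(1-p)^3 = 0.620650
P = 10 * 0.021609 * 0.620650 = 0.1341

P(X=2) = 0.1341


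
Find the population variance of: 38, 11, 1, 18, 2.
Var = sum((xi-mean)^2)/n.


Mean = 14.0000
Squared deviations: 576.0000, 9.0000, 169.0000, 16.0000, 144.0000
Sum = 914.0000
Variance = 914.0000/5 = 182.8000

Variance = 182.8000


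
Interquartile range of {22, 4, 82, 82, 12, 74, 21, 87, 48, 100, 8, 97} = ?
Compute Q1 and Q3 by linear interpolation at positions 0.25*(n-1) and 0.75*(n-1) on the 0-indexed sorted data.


Sorted: 4, 8, 12, 21, 22, 48, 74, 82, 82, 87, 97, 100
Q1 (25th %ile) = 18.7500
Q3 (75th %ile) = 83.2500
IQR = 83.2500 - 18.7500 = 64.5000

IQR = 64.5000


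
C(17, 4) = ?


C(17,4) = 17!/(4! × 13!)
= 355687428096000/(24 × 6227020800)
= 2380

C(17,4) = 2380


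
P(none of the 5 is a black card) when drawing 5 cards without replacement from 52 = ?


P(no black cards) = (26/52) × (25/51) × (24/50) × (23/49) × (22/48)
= 0.0253

P = 0.0253


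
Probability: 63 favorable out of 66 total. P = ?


P = 63/66 = 0.9545

P = 0.9545


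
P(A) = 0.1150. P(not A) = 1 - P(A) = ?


P(not A) = 1 - 0.1150 = 0.8850

P(not A) = 0.8850


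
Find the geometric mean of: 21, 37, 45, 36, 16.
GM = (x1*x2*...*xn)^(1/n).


Product = 21 × 37 × 45 × 36 × 16 = 20139840
GM = 20139840^(1/5) = 28.8942

GM = 28.8942


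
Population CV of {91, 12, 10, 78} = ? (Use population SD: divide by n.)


Mean = 47.7500
SD = 37.0430
CV = (37.0430/47.7500)*100 = 77.5771%

CV = 77.5771%


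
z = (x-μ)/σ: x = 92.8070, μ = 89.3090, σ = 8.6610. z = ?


z = (92.8070 - 89.3090)/8.6610
= 3.4980/8.6610
= 0.4039

z = 0.4039


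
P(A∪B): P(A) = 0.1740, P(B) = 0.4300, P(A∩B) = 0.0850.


P(A∪B) = 0.1740 + 0.4300 - 0.0850
= 0.6040 - 0.0850
= 0.5190

P(A∪B) = 0.5190


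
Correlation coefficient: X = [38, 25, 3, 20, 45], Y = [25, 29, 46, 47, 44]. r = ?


Mean X = 26.2000, Mean Y = 38.2000
SD X = 14.634207, SD Y = 9.282241
Cov = -54.240000
r = -54.240000/(14.634207*9.282241) = -0.3993

r = -0.3993


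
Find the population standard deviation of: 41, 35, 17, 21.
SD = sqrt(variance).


Mean = 28.5000
Variance = 96.7500
SD = sqrt(96.7500) = 9.8362

SD = 9.8362


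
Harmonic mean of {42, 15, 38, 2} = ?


Sum of reciprocals = 1/42 + 1/15 + 1/38 + 1/2 = 0.616792
HM = 4/0.616792 = 6.4852

HM = 6.4852


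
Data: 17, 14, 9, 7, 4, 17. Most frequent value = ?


Frequencies: 4:1, 7:1, 9:1, 14:1, 17:2
Max frequency = 2
Mode = 17

Mode = 17


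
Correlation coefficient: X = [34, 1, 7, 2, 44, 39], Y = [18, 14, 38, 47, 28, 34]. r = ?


Mean X = 21.1667, Mean Y = 29.8333
SD X = 18.160549, SD Y = 11.349254
Cov = -40.805556
r = -40.805556/(18.160549*11.349254) = -0.1980

r = -0.1980


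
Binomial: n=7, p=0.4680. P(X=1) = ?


C(7,1) = 7
p^1 = 0.468000
(1-p)^6 = 0.022671
P = 7 * 0.468000 * 0.022671 = 0.0743

P(X=1) = 0.0743


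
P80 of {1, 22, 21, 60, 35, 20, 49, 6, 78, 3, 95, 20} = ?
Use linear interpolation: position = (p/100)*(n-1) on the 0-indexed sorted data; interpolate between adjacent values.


Sorted: 1, 3, 6, 20, 20, 21, 22, 35, 49, 60, 78, 95
n = 12
Index = 80/100 * 11 = 8.8000
Lower = data[8] = 49, Upper = data[9] = 60
P80 = 49 + 0.8000*(11) = 57.8000

P80 = 57.8000


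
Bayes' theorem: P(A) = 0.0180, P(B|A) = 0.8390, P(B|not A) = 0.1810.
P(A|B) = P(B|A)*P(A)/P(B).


P(B) = P(B|A)*P(A) + P(B|A')*P(A')
= 0.8390*0.0180 + 0.1810*0.9820
= 0.015102 + 0.177742 = 0.192844
P(A|B) = 0.015102/0.192844 = 0.0783

P(A|B) = 0.0783


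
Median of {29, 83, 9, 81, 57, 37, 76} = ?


Sorted: 9, 29, 37, 57, 76, 81, 83
n = 7 (odd)
Middle value = 57

Median = 57


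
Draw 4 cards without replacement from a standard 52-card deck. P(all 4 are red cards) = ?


P(all red cards) = (26/52) × (25/51) × (24/50) × (23/49)
= 0.0552

P = 0.0552


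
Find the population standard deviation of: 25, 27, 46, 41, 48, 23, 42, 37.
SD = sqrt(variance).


Mean = 36.1250
Variance = 84.6094
SD = sqrt(84.6094) = 9.1983

SD = 9.1983


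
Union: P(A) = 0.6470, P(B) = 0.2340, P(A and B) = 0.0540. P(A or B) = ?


P(A∪B) = 0.6470 + 0.2340 - 0.0540
= 0.8810 - 0.0540
= 0.8270

P(A∪B) = 0.8270


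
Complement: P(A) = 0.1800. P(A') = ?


P(not A) = 1 - 0.1800 = 0.8200

P(not A) = 0.8200


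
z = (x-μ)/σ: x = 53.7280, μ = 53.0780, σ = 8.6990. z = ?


z = (53.7280 - 53.0780)/8.6990
= 0.6500/8.6990
= 0.0747

z = 0.0747


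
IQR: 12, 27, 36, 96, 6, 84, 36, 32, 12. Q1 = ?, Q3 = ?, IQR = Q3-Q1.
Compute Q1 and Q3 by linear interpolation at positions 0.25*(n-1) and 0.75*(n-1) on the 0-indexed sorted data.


Sorted: 6, 12, 12, 27, 32, 36, 36, 84, 96
Q1 (25th %ile) = 12.0000
Q3 (75th %ile) = 36.0000
IQR = 36.0000 - 12.0000 = 24.0000

IQR = 24.0000


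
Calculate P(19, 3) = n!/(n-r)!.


P(19,3) = 19!/16!
= 121645100408832000/20922789888000
= 5814

P(19,3) = 5814


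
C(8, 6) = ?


C(8,6) = 8!/(6! × 2!)
= 40320/(720 × 2)
= 28

C(8,6) = 28


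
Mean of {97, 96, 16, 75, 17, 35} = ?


Sum = 97 + 96 + 16 + 75 + 17 + 35 = 336
n = 6
Mean = 336/6 = 56.0000

Mean = 56.0000


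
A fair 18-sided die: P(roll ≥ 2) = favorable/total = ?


Favorable outcomes (roll ≥ 2): 17
Total outcomes = 18
P = 17/18 = 0.9444

P = 0.9444


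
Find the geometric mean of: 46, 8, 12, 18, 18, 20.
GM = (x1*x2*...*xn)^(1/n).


Product = 46 × 8 × 12 × 18 × 18 × 20 = 28615680
GM = 28615680^(1/6) = 17.4891

GM = 17.4891


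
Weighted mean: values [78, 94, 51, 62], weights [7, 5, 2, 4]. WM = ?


Numerator = 78*7 + 94*5 + 51*2 + 62*4 = 1366
Denominator = 7 + 5 + 2 + 4 = 18
WM = 1366/18 = 75.8889

WM = 75.8889


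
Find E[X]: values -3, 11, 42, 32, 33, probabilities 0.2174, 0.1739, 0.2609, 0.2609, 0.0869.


E[X] = -3*0.2174 + 11*0.1739 + 42*0.2609 + 32*0.2609 + 33*0.0869
= -0.6522 + 1.9129 + 10.9578 + 8.3488 + 2.8677
= 23.4350

E[X] = 23.4350


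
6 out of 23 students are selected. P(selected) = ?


P = 6/23 = 0.2609

P = 0.2609


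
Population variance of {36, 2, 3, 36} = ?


Mean = 19.2500
Squared deviations: 280.5625, 297.5625, 264.0625, 280.5625
Sum = 1122.7500
Variance = 1122.7500/4 = 280.6875

Variance = 280.6875


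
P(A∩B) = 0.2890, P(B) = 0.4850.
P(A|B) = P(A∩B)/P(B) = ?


P(A|B) = 0.2890/0.4850 = 0.5959

P(A|B) = 0.5959


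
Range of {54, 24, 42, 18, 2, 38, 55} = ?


Max = 55, Min = 2
Range = 55 - 2 = 53

Range = 53


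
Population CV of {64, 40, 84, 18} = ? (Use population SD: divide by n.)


Mean = 51.5000
SD = 24.8345
CV = (24.8345/51.5000)*100 = 48.2222%

CV = 48.2222%


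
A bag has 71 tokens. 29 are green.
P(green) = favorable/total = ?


P = 29/71 = 0.4085

P = 0.4085


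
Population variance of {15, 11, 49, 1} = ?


Mean = 19.0000
Squared deviations: 16.0000, 64.0000, 900.0000, 324.0000
Sum = 1304.0000
Variance = 1304.0000/4 = 326.0000

Variance = 326.0000


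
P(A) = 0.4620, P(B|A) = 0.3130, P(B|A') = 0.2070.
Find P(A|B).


P(B) = P(B|A)*P(A) + P(B|A')*P(A')
= 0.3130*0.4620 + 0.2070*0.5380
= 0.144606 + 0.111366 = 0.255972
P(A|B) = 0.144606/0.255972 = 0.5649

P(A|B) = 0.5649


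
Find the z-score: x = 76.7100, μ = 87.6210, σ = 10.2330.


z = (76.7100 - 87.6210)/10.2330
= -10.9110/10.2330
= -1.0663

z = -1.0663


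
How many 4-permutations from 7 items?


P(7,4) = 7!/3!
= 5040/6
= 840

P(7,4) = 840


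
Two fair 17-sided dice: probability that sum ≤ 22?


Total outcomes = 17×17 = 289
Favorable (sum ≤ 22): 211
P = 211/289 = 0.7301

P = 0.7301


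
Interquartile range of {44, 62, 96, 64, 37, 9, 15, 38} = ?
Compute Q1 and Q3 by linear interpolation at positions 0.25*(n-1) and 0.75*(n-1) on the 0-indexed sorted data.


Sorted: 9, 15, 37, 38, 44, 62, 64, 96
Q1 (25th %ile) = 31.5000
Q3 (75th %ile) = 62.5000
IQR = 62.5000 - 31.5000 = 31.0000

IQR = 31.0000


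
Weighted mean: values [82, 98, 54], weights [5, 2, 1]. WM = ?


Numerator = 82*5 + 98*2 + 54*1 = 660
Denominator = 5 + 2 + 1 = 8
WM = 660/8 = 82.5000

WM = 82.5000


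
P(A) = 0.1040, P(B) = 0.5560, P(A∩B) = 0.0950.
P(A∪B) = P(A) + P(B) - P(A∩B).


P(A∪B) = 0.1040 + 0.5560 - 0.0950
= 0.6600 - 0.0950
= 0.5650

P(A∪B) = 0.5650


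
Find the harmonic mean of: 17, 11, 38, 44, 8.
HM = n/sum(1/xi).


Sum of reciprocals = 1/17 + 1/11 + 1/38 + 1/44 + 1/8 = 0.323776
HM = 5/0.323776 = 15.4428

HM = 15.4428


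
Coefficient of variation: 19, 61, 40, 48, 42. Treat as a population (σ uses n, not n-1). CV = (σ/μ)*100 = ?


Mean = 42.0000
SD = 13.6382
CV = (13.6382/42.0000)*100 = 32.4719%

CV = 32.4719%


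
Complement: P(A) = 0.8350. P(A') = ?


P(not A) = 1 - 0.8350 = 0.1650

P(not A) = 0.1650


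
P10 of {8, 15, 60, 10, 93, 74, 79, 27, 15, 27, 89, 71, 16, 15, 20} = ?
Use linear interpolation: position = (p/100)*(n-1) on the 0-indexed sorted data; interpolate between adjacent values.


Sorted: 8, 10, 15, 15, 15, 16, 20, 27, 27, 60, 71, 74, 79, 89, 93
n = 15
Index = 10/100 * 14 = 1.4000
Lower = data[1] = 10, Upper = data[2] = 15
P10 = 10 + 0.4000*(5) = 12.0000

P10 = 12.0000


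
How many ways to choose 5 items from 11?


C(11,5) = 11!/(5! × 6!)
= 39916800/(120 × 720)
= 462

C(11,5) = 462


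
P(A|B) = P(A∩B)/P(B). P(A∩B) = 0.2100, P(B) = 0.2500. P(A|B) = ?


P(A|B) = 0.2100/0.2500 = 0.8400

P(A|B) = 0.8400


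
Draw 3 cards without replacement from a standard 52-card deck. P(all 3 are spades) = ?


P(all spades) = (13/52) × (12/51) × (11/50)
= 0.0129

P = 0.0129


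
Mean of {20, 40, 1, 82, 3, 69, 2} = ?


Sum = 20 + 40 + 1 + 82 + 3 + 69 + 2 = 217
n = 7
Mean = 217/7 = 31.0000

Mean = 31.0000


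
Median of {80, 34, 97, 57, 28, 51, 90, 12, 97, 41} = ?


Sorted: 12, 28, 34, 41, 51, 57, 80, 90, 97, 97
n = 10 (even)
Middle values: 51 and 57
Median = (51+57)/2 = 54.0000

Median = 54.0000


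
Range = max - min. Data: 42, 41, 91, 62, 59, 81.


Max = 91, Min = 41
Range = 91 - 41 = 50

Range = 50


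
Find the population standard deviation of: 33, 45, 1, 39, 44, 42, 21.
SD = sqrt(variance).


Mean = 32.1429
Variance = 220.6939
SD = sqrt(220.6939) = 14.8558

SD = 14.8558


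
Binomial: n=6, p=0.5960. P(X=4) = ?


C(6,4) = 15
p^4 = 0.126178
(1-p)^2 = 0.163216
P = 15 * 0.126178 * 0.163216 = 0.3089

P(X=4) = 0.3089


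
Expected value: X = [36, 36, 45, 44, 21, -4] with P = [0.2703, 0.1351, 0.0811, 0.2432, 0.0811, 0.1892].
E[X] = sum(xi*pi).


E[X] = 36*0.2703 + 36*0.1351 + 45*0.0811 + 44*0.2432 + 21*0.0811 - 4*0.1892
= 9.7308 + 4.8636 + 3.6495 + 10.7008 + 1.7031 - 0.7568
= 29.8910

E[X] = 29.8910


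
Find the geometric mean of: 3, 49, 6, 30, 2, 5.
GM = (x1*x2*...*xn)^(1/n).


Product = 3 × 49 × 6 × 30 × 2 × 5 = 264600
GM = 264600^(1/6) = 8.0124

GM = 8.0124


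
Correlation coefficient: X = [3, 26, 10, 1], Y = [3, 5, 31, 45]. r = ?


Mean X = 10.0000, Mean Y = 21.0000
SD X = 9.823441, SD Y = 17.720045
Cov = -86.500000
r = -86.500000/(9.823441*17.720045) = -0.4969

r = -0.4969


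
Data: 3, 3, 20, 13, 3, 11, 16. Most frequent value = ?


Frequencies: 3:3, 11:1, 13:1, 16:1, 20:1
Max frequency = 3
Mode = 3

Mode = 3


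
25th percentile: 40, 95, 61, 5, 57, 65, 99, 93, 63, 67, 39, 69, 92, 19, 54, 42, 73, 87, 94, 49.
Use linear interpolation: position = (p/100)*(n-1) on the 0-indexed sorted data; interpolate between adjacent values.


Sorted: 5, 19, 39, 40, 42, 49, 54, 57, 61, 63, 65, 67, 69, 73, 87, 92, 93, 94, 95, 99
n = 20
Index = 25/100 * 19 = 4.7500
Lower = data[4] = 42, Upper = data[5] = 49
P25 = 42 + 0.7500*(7) = 47.2500

P25 = 47.2500


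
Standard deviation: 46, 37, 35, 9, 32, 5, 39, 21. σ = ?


Mean = 28.0000
Variance = 191.2500
SD = sqrt(191.2500) = 13.8293

SD = 13.8293


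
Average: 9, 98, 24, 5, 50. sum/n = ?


Sum = 9 + 98 + 24 + 5 + 50 = 186
n = 5
Mean = 186/5 = 37.2000

Mean = 37.2000


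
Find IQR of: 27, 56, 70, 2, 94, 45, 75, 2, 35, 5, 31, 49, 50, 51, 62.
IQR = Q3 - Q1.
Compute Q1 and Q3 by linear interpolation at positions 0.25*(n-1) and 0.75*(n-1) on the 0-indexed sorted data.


Sorted: 2, 2, 5, 27, 31, 35, 45, 49, 50, 51, 56, 62, 70, 75, 94
Q1 (25th %ile) = 29.0000
Q3 (75th %ile) = 59.0000
IQR = 59.0000 - 29.0000 = 30.0000

IQR = 30.0000


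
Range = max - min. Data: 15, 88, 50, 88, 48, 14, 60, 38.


Max = 88, Min = 14
Range = 88 - 14 = 74

Range = 74


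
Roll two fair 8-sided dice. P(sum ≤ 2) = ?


Total outcomes = 8×8 = 64
Favorable (sum ≤ 2): 1
P = 1/64 = 0.0156

P = 0.0156


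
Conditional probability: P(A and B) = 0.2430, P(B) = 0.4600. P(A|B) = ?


P(A|B) = 0.2430/0.4600 = 0.5283

P(A|B) = 0.5283


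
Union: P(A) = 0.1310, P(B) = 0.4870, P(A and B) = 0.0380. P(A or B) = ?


P(A∪B) = 0.1310 + 0.4870 - 0.0380
= 0.6180 - 0.0380
= 0.5800

P(A∪B) = 0.5800


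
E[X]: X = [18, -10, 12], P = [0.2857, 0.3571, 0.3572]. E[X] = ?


E[X] = 18*0.2857 - 10*0.3571 + 12*0.3572
= 5.1426 - 3.5710 + 4.2864
= 5.8580

E[X] = 5.8580


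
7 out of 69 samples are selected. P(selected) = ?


P = 7/69 = 0.1014

P = 0.1014


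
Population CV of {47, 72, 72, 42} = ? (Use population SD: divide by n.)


Mean = 58.2500
SD = 13.8632
CV = (13.8632/58.2500)*100 = 23.7994%

CV = 23.7994%


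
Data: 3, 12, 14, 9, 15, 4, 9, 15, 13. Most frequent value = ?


Frequencies: 3:1, 4:1, 9:2, 12:1, 13:1, 14:1, 15:2
Max frequency = 2
Mode = 9, 15

Mode = 9, 15


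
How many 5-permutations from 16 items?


P(16,5) = 16!/11!
= 20922789888000/39916800
= 524160

P(16,5) = 524160


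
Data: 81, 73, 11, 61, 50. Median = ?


Sorted: 11, 50, 61, 73, 81
n = 5 (odd)
Middle value = 61

Median = 61


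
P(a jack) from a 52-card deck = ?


4 jacks in 52 cards
P = 4/52 = 0.0769

P = 0.0769


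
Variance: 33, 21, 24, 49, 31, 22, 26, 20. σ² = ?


Mean = 28.2500
Squared deviations: 22.5625, 52.5625, 18.0625, 430.5625, 7.5625, 39.0625, 5.0625, 68.0625
Sum = 643.5000
Variance = 643.5000/8 = 80.4375

Variance = 80.4375


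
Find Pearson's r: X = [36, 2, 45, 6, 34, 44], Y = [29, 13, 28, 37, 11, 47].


Mean X = 27.8333, Mean Y = 27.5000
SD X = 17.343747, SD Y = 12.619429
Cov = 66.916667
r = 66.916667/(17.343747*12.619429) = 0.3057

r = 0.3057


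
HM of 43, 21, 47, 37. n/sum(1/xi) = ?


Sum of reciprocals = 1/43 + 1/21 + 1/47 + 1/37 = 0.119178
HM = 4/0.119178 = 33.5631

HM = 33.5631


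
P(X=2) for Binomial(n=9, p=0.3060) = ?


C(9,2) = 36
p^2 = 0.093636
(1-p)^7 = 0.077538
P = 36 * 0.093636 * 0.077538 = 0.2614

P(X=2) = 0.2614


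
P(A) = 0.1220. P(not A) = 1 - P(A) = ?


P(not A) = 1 - 0.1220 = 0.8780

P(not A) = 0.8780


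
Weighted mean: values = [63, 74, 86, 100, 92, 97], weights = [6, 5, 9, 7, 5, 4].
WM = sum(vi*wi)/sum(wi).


Numerator = 63*6 + 74*5 + 86*9 + 100*7 + 92*5 + 97*4 = 3070
Denominator = 6 + 5 + 9 + 7 + 5 + 4 = 36
WM = 3070/36 = 85.2778

WM = 85.2778


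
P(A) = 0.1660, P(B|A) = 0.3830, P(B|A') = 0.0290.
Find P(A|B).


P(B) = P(B|A)*P(A) + P(B|A')*P(A')
= 0.3830*0.1660 + 0.0290*0.8340
= 0.063578 + 0.024186 = 0.087764
P(A|B) = 0.063578/0.087764 = 0.7244

P(A|B) = 0.7244


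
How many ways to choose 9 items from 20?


C(20,9) = 20!/(9! × 11!)
= 2432902008176640000/(362880 × 39916800)
= 167960

C(20,9) = 167960


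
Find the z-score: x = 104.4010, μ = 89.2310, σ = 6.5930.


z = (104.4010 - 89.2310)/6.5930
= 15.1700/6.5930
= 2.3009

z = 2.3009


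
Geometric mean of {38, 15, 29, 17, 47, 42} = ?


Product = 38 × 15 × 29 × 17 × 47 × 42 = 554713740
GM = 554713740^(1/6) = 28.6645

GM = 28.6645


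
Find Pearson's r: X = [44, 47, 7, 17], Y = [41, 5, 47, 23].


Mean X = 28.7500, Mean Y = 29.0000
SD X = 17.151895, SD Y = 16.431677
Cov = -144.000000
r = -144.000000/(17.151895*16.431677) = -0.5109

r = -0.5109


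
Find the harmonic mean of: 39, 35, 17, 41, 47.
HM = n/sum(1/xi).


Sum of reciprocals = 1/39 + 1/35 + 1/17 + 1/41 + 1/47 = 0.158703
HM = 5/0.158703 = 31.5054

HM = 31.5054


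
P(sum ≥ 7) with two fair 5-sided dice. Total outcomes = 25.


Total outcomes = 5×5 = 25
Favorable (sum ≥ 7): 10
P = 10/25 = 0.4000

P = 0.4000


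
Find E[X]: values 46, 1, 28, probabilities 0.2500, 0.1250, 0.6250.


E[X] = 46*0.2500 + 1*0.1250 + 28*0.6250
= 11.5000 + 0.1250 + 17.5000
= 29.1250

E[X] = 29.1250


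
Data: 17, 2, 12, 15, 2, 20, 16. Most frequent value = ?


Frequencies: 2:2, 12:1, 15:1, 16:1, 17:1, 20:1
Max frequency = 2
Mode = 2

Mode = 2


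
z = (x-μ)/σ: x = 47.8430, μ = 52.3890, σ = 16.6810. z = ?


z = (47.8430 - 52.3890)/16.6810
= -4.5460/16.6810
= -0.2725

z = -0.2725


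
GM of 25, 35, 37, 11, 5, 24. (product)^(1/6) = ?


Product = 25 × 35 × 37 × 11 × 5 × 24 = 42735000
GM = 42735000^(1/6) = 18.6981

GM = 18.6981


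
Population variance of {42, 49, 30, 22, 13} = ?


Mean = 31.2000
Squared deviations: 116.6400, 316.8400, 1.4400, 84.6400, 331.2400
Sum = 850.8000
Variance = 850.8000/5 = 170.1600

Variance = 170.1600


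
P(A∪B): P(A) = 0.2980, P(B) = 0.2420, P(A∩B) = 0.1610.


P(A∪B) = 0.2980 + 0.2420 - 0.1610
= 0.5400 - 0.1610
= 0.3790

P(A∪B) = 0.3790


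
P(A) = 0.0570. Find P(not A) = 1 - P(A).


P(not A) = 1 - 0.0570 = 0.9430

P(not A) = 0.9430


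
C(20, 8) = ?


C(20,8) = 20!/(8! × 12!)
= 2432902008176640000/(40320 × 479001600)
= 125970

C(20,8) = 125970


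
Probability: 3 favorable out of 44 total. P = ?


P = 3/44 = 0.0682

P = 0.0682


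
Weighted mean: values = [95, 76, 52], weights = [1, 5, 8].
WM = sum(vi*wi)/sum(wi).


Numerator = 95*1 + 76*5 + 52*8 = 891
Denominator = 1 + 5 + 8 = 14
WM = 891/14 = 63.6429

WM = 63.6429


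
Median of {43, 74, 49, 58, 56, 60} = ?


Sorted: 43, 49, 56, 58, 60, 74
n = 6 (even)
Middle values: 56 and 58
Median = (56+58)/2 = 57.0000

Median = 57.0000


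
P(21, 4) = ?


P(21,4) = 21!/17!
= 51090942171709440000/355687428096000
= 143640

P(21,4) = 143640


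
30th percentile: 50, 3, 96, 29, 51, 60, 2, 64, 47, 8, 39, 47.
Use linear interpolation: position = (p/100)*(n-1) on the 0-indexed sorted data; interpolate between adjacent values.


Sorted: 2, 3, 8, 29, 39, 47, 47, 50, 51, 60, 64, 96
n = 12
Index = 30/100 * 11 = 3.3000
Lower = data[3] = 29, Upper = data[4] = 39
P30 = 29 + 0.3000*(10) = 32.0000

P30 = 32.0000


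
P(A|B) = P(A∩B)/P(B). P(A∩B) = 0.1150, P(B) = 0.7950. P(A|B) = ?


P(A|B) = 0.1150/0.7950 = 0.1447

P(A|B) = 0.1447


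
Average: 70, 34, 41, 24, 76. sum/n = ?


Sum = 70 + 34 + 41 + 24 + 76 = 245
n = 5
Mean = 245/5 = 49.0000

Mean = 49.0000


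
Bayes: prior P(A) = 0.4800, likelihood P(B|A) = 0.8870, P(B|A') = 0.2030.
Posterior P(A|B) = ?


P(B) = P(B|A)*P(A) + P(B|A')*P(A')
= 0.8870*0.4800 + 0.2030*0.5200
= 0.425760 + 0.105560 = 0.531320
P(A|B) = 0.425760/0.531320 = 0.8013

P(A|B) = 0.8013


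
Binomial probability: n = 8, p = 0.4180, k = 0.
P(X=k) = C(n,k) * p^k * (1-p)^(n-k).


C(8,0) = 1
p^0 = 1.000000
(1-p)^8 = 0.013164
P = 1 * 1.000000 * 0.013164 = 0.0132

P(X=0) = 0.0132


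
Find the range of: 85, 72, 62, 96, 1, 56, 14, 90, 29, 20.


Max = 96, Min = 1
Range = 96 - 1 = 95

Range = 95


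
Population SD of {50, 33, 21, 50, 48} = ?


Mean = 40.4000
Variance = 134.6400
SD = sqrt(134.6400) = 11.6034

SD = 11.6034


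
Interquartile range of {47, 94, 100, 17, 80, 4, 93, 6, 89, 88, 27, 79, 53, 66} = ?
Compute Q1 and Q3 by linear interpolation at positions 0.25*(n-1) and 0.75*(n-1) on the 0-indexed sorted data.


Sorted: 4, 6, 17, 27, 47, 53, 66, 79, 80, 88, 89, 93, 94, 100
Q1 (25th %ile) = 32.0000
Q3 (75th %ile) = 88.7500
IQR = 88.7500 - 32.0000 = 56.7500

IQR = 56.7500


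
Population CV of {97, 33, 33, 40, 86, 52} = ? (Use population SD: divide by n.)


Mean = 56.8333
SD = 25.5174
CV = (25.5174/56.8333)*100 = 44.8987%

CV = 44.8987%


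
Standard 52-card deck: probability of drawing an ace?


4 aces in 52 cards
P = 4/52 = 0.0769

P = 0.0769


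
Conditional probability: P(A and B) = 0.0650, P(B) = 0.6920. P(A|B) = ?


P(A|B) = 0.0650/0.6920 = 0.0939

P(A|B) = 0.0939


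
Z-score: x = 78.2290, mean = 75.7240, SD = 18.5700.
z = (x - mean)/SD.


z = (78.2290 - 75.7240)/18.5700
= 2.5050/18.5700
= 0.1349

z = 0.1349


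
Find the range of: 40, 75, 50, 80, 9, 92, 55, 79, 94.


Max = 94, Min = 9
Range = 94 - 9 = 85

Range = 85


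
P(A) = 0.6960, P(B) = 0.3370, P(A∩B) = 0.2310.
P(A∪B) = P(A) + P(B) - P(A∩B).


P(A∪B) = 0.6960 + 0.3370 - 0.2310
= 1.0330 - 0.2310
= 0.8020

P(A∪B) = 0.8020


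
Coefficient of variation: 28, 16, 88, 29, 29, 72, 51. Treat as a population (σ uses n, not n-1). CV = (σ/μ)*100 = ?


Mean = 44.7143
SD = 24.6560
CV = (24.6560/44.7143)*100 = 55.1412%

CV = 55.1412%


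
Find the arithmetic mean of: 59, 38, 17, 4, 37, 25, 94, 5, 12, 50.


Sum = 59 + 38 + 17 + 4 + 37 + 25 + 94 + 5 + 12 + 50 = 341
n = 10
Mean = 341/10 = 34.1000

Mean = 34.1000


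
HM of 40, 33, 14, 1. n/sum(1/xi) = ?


Sum of reciprocals = 1/40 + 1/33 + 1/14 + 1/1 = 1.126732
HM = 4/1.126732 = 3.5501

HM = 3.5501


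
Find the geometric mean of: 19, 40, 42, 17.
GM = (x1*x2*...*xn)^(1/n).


Product = 19 × 40 × 42 × 17 = 542640
GM = 542640^(1/4) = 27.1411

GM = 27.1411


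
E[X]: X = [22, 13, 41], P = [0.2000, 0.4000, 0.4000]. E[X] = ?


E[X] = 22*0.2000 + 13*0.4000 + 41*0.4000
= 4.4000 + 5.2000 + 16.4000
= 26.0000

E[X] = 26.0000


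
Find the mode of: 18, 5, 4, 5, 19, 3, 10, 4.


Frequencies: 3:1, 4:2, 5:2, 10:1, 18:1, 19:1
Max frequency = 2
Mode = 4, 5

Mode = 4, 5


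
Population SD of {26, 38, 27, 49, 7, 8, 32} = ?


Mean = 26.7143
Variance = 198.7755
SD = sqrt(198.7755) = 14.0988

SD = 14.0988


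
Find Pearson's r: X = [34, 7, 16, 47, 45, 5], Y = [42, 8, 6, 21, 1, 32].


Mean X = 25.6667, Mean Y = 18.3333
SD X = 17.162621, SD Y = 14.794894
Cov = -8.555556
r = -8.555556/(17.162621*14.794894) = -0.0337

r = -0.0337


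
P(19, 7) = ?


P(19,7) = 19!/12!
= 121645100408832000/479001600
= 253955520

P(19,7) = 253955520


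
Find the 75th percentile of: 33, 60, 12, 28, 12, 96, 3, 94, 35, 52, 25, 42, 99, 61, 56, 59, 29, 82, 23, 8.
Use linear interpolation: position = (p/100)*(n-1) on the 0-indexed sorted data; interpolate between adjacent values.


Sorted: 3, 8, 12, 12, 23, 25, 28, 29, 33, 35, 42, 52, 56, 59, 60, 61, 82, 94, 96, 99
n = 20
Index = 75/100 * 19 = 14.2500
Lower = data[14] = 60, Upper = data[15] = 61
P75 = 60 + 0.2500*(1) = 60.2500

P75 = 60.2500


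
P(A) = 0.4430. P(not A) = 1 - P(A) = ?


P(not A) = 1 - 0.4430 = 0.5570

P(not A) = 0.5570


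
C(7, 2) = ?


C(7,2) = 7!/(2! × 5!)
= 5040/(2 × 120)
= 21

C(7,2) = 21


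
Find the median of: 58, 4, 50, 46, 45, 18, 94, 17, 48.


Sorted: 4, 17, 18, 45, 46, 48, 50, 58, 94
n = 9 (odd)
Middle value = 46

Median = 46


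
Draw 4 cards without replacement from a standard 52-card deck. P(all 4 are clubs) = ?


P(all clubs) = (13/52) × (12/51) × (11/50) × (10/49)
= 0.0026

P = 0.0026


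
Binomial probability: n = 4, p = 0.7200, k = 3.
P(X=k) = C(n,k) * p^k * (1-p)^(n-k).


C(4,3) = 4
p^3 = 0.373248
(1-p)^1 = 0.280000
P = 4 * 0.373248 * 0.280000 = 0.4180

P(X=3) = 0.4180
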